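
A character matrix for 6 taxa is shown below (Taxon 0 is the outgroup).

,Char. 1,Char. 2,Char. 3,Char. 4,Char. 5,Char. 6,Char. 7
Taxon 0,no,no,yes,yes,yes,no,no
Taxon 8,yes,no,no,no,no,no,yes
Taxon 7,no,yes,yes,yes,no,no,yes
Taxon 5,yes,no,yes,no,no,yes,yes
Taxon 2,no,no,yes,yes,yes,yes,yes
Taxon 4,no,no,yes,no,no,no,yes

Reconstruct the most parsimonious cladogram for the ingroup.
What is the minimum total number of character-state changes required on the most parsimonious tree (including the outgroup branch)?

8

Character polarity is set by the outgroup: the derived state is whichever differs from the outgroup's state, so for Char. 3, Char. 4, Char. 5 the derived state is 'no', and for the remaining characters it is 'yes'.
Char. 1 (derived state 'yes') is shared by Taxon 5 and Taxon 8 — a synapomorphy uniting that clade.
Char. 2: derived state 'yes' in Taxon 7 only — an autapomorphy, so it tells us nothing about relationships among taxa.
Char. 3 (derived state 'no') is unique to Taxon 8 (autapomorphy; uninformative for grouping).
Char. 4 (derived state 'no') is shared by Taxon 4, Taxon 5, and Taxon 8 — a synapomorphy uniting that clade.
Only Taxon 4, Taxon 5, Taxon 7, and Taxon 8 show the derived state 'no' for Char. 5, supporting them as a clade.
Char. 6 groups Taxon 2 and Taxon 5, which is incompatible with the clades supported by the remaining characters; treating it as convergent (homoplasy) costs fewer steps than any alternative tree.
All ingroup taxa share the derived state 'yes' for Char. 7; it defines the ingroup but does not resolve relationships within it.
Most parsimonious ingroup topology: ((((Taxon 8,Taxon 5),Taxon 4),Taxon 7),Taxon 2).
Changes per character on this tree: Char. 1: 1; Char. 2: 1; Char. 3: 1; Char. 4: 1; Char. 5: 1; Char. 6: 2; Char. 7: 1.
Total = 8.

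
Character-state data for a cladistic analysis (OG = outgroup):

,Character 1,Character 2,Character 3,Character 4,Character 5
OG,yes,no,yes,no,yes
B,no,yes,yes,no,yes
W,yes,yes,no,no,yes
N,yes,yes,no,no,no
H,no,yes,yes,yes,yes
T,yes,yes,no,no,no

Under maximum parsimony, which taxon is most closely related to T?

N

Character polarity is set by the outgroup: the derived state is whichever differs from the outgroup's state, so for Character 1, Character 3, Character 5 the derived state is 'no', and for the remaining characters it is 'yes'.
Character 1 (derived state 'no') is shared by B and H — a synapomorphy uniting that clade.
All ingroup taxa share the derived state 'yes' for Character 2; it defines the ingroup but does not resolve relationships within it.
Character 3: derived state 'no' in N, T, and W only — synapomorphy for {N, T, W}.
Character 4: derived state 'yes' in H only — an autapomorphy, so it tells us nothing about relationships among taxa.
Only N and T show the derived state 'no' for Character 5, supporting them as a clade.
Most parsimonious ingroup topology: ((H,B),(W,(T,N))).
T and N form a cherry on this tree, so they are sister taxa.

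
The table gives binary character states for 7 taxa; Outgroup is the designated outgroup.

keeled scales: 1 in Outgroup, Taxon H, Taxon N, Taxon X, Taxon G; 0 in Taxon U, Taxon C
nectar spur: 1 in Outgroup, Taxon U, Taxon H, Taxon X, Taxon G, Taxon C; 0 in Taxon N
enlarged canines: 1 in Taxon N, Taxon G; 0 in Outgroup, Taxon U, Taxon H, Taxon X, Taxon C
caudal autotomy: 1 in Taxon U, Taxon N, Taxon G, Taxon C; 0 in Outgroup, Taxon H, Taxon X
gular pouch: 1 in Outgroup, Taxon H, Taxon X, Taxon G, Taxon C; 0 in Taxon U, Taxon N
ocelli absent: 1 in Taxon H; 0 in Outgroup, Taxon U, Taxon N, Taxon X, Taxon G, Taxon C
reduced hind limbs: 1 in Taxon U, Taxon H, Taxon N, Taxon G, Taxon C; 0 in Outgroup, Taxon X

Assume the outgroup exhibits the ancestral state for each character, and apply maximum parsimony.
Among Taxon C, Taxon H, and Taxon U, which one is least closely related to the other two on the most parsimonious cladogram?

Character polarity is set by the outgroup: the derived state is whichever differs from the outgroup's state, so for keeled scales, nectar spur, gular pouch the derived state is '0', and for the remaining characters it is '1'.
keeled scales: derived state '0' in Taxon C and Taxon U only — synapomorphy for {Taxon C, Taxon U}.
nectar spur (derived state '0') is unique to Taxon N (autapomorphy; uninformative for grouping).
Only Taxon G and Taxon N show the derived state '1' for enlarged canines, supporting them as a clade.
caudal autotomy: derived state '1' in Taxon C, Taxon G, Taxon N, and Taxon U only — synapomorphy for {Taxon C, Taxon G, Taxon N, Taxon U}.
gular pouch groups Taxon N and Taxon U, which is incompatible with the clades supported by the remaining characters; treating it as convergent (homoplasy) costs fewer steps than any alternative tree.
ocelli absent: derived state '1' in Taxon H only — an autapomorphy, so it tells us nothing about relationships among taxa.
Only Taxon C, Taxon G, Taxon H, Taxon N, and Taxon U show the derived state '1' for reduced hind limbs, supporting them as a clade.
Most parsimonious ingroup topology: ((((Taxon U,Taxon C),(Taxon N,Taxon G)),Taxon H),Taxon X).
Taxon U and Taxon C share a more recent common ancestor with each other than either does with Taxon H, so Taxon H is the least closely related of the three.

Taxon H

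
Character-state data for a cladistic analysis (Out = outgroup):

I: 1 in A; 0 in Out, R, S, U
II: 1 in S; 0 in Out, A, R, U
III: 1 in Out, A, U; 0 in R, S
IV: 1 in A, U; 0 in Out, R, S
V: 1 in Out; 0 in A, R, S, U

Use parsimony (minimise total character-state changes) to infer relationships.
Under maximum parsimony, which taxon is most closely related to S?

R

Character polarity is set by the outgroup: the derived state is whichever differs from the outgroup's state, so for III, V the derived state is '0', and for the remaining characters it is '1'.
I (derived state '1') is unique to A (autapomorphy; uninformative for grouping).
II (derived state '1') is unique to S (autapomorphy; uninformative for grouping).
Only R and S show the derived state '0' for III, supporting them as a clade.
IV: derived state '1' in A and U only — synapomorphy for {A, U}.
V (derived state '0') is shared by all ingroup taxa — unites the whole ingroup.
Most parsimonious ingroup topology: ((A,U),(R,S)).
S and R form a cherry on this tree, so they are sister taxa.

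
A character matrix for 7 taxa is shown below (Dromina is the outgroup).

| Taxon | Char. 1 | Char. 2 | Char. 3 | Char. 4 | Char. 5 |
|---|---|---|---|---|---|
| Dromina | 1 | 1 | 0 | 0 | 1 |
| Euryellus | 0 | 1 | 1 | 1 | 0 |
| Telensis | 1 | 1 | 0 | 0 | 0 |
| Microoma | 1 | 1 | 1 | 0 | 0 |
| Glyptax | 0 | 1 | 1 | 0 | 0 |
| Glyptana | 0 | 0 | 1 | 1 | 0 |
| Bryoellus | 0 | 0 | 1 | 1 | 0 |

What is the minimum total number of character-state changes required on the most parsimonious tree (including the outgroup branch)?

Character polarity is set by the outgroup: the derived state is whichever differs from the outgroup's state, so for Char. 1, Char. 2, Char. 5 the derived state is '0', and for the remaining characters it is '1'.
Char. 1 (derived state '0') is shared by Bryoellus, Euryellus, Glyptana, and Glyptax — a synapomorphy uniting that clade.
Only Bryoellus and Glyptana show the derived state '0' for Char. 2, supporting them as a clade.
Char. 3: derived state '1' in Bryoellus, Euryellus, Glyptana, Glyptax, and Microoma only — synapomorphy for {Bryoellus, Euryellus, Glyptana, Glyptax, Microoma}.
Char. 4 (derived state '1') is shared by Bryoellus, Euryellus, and Glyptana — a synapomorphy uniting that clade.
All ingroup taxa share the derived state '0' for Char. 5; it defines the ingroup but does not resolve relationships within it.
Most parsimonious ingroup topology: ((((Euryellus,(Glyptana,Bryoellus)),Glyptax),Microoma),Telensis).
Changes per character on this tree: Char. 1: 1; Char. 2: 1; Char. 3: 1; Char. 4: 1; Char. 5: 1.
Total = 5.

5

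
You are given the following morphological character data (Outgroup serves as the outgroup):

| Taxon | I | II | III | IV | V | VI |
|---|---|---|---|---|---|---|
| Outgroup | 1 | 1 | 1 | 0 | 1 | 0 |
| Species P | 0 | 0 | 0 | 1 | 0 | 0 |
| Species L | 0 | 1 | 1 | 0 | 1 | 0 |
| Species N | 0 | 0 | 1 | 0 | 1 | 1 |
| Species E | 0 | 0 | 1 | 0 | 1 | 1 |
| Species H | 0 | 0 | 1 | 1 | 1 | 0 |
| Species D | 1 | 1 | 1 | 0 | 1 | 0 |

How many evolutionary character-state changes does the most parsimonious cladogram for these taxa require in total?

Character polarity is set by the outgroup: the derived state is whichever differs from the outgroup's state, so for I, II, III, V the derived state is '0', and for the remaining characters it is '1'.
I (derived state '0') is shared by Species E, Species H, Species L, Species N, and Species P — a synapomorphy uniting that clade.
II: derived state '0' in Species E, Species H, Species N, and Species P only — synapomorphy for {Species E, Species H, Species N, Species P}.
III (derived state '0') is unique to Species P (autapomorphy; uninformative for grouping).
IV (derived state '1') is shared by Species H and Species P — a synapomorphy uniting that clade.
V (derived state '0') is unique to Species P (autapomorphy; uninformative for grouping).
VI (derived state '1') is shared by Species E and Species N — a synapomorphy uniting that clade.
Most parsimonious ingroup topology: ((((Species P,Species H),(Species N,Species E)),Species L),Species D).
Changes per character on this tree: I: 1; II: 1; III: 1; IV: 1; V: 1; VI: 1.
Total = 6.

6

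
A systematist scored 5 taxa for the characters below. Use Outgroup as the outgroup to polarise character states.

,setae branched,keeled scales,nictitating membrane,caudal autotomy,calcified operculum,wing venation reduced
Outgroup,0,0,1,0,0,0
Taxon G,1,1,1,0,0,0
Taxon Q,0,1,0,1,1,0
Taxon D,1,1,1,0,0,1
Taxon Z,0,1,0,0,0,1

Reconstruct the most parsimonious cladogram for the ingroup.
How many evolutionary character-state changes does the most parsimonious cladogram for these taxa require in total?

Character polarity is set by the outgroup: the derived state is whichever differs from the outgroup's state, so for nictitating membrane the derived state is '0', and for the remaining characters it is '1'.
setae branched (derived state '1') is shared by Taxon D and Taxon G — a synapomorphy uniting that clade.
All ingroup taxa share the derived state '1' for keeled scales; it defines the ingroup but does not resolve relationships within it.
nictitating membrane (derived state '0') is shared by Taxon Q and Taxon Z — a synapomorphy uniting that clade.
caudal autotomy (derived state '1') is unique to Taxon Q (autapomorphy; uninformative for grouping).
calcified operculum: derived state '1' in Taxon Q only — an autapomorphy, so it tells us nothing about relationships among taxa.
wing venation reduced groups Taxon D and Taxon Z, which is incompatible with the clades supported by the remaining characters; treating it as convergent (homoplasy) costs fewer steps than any alternative tree.
Most parsimonious ingroup topology: ((Taxon G,Taxon D),(Taxon Q,Taxon Z)).
Changes per character on this tree: setae branched: 1; keeled scales: 1; nictitating membrane: 1; caudal autotomy: 1; calcified operculum: 1; wing venation reduced: 2.
Total = 7.

7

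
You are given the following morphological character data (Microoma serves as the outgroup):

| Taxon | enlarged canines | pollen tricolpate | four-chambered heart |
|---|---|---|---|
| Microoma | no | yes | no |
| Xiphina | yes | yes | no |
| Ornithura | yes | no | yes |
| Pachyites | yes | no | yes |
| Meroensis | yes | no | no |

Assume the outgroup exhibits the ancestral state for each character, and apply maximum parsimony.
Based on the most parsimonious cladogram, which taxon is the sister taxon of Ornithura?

Character polarity is set by the outgroup: the derived state is whichever differs from the outgroup's state, so for pollen tricolpate the derived state is 'no', and for the remaining characters it is 'yes'.
All ingroup taxa share the derived state 'yes' for enlarged canines; it defines the ingroup but does not resolve relationships within it.
pollen tricolpate (derived state 'no') is shared by Meroensis, Ornithura, and Pachyites — a synapomorphy uniting that clade.
four-chambered heart (derived state 'yes') is shared by Ornithura and Pachyites — a synapomorphy uniting that clade.
Most parsimonious ingroup topology: (Xiphina,((Ornithura,Pachyites),Meroensis)).
Ornithura and Pachyites form a cherry on this tree, so they are sister taxa.

Pachyites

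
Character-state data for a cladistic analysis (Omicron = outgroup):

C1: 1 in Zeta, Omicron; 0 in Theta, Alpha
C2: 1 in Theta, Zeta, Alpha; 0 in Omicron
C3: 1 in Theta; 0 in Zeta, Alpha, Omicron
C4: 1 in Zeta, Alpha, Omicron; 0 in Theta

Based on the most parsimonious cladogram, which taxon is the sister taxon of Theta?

Alpha

Character polarity is set by the outgroup: the derived state is whichever differs from the outgroup's state, so for C1, C4 the derived state is '0', and for the remaining characters it is '1'.
C1 (derived state '0') is shared by Alpha and Theta — a synapomorphy uniting that clade.
All ingroup taxa share the derived state '1' for C2; it defines the ingroup but does not resolve relationships within it.
C3: derived state '1' in Theta only — an autapomorphy, so it tells us nothing about relationships among taxa.
C4: derived state '0' in Theta only — an autapomorphy, so it tells us nothing about relationships among taxa.
Most parsimonious ingroup topology: (Zeta,(Theta,Alpha)).
Theta and Alpha form a cherry on this tree, so they are sister taxa.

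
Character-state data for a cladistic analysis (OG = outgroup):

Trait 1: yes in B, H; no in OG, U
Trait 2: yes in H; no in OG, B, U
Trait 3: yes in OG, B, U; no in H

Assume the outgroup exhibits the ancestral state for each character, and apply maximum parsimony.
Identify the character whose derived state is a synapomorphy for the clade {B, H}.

Trait 1

Character polarity is set by the outgroup: the derived state is whichever differs from the outgroup's state, so for Trait 3 the derived state is 'no', and for the remaining characters it is 'yes'.
Only B and H show the derived state 'yes' for Trait 1, supporting them as a clade.
Trait 2 (derived state 'yes') is unique to H (autapomorphy; uninformative for grouping).
Trait 3 (derived state 'no') is unique to H (autapomorphy; uninformative for grouping).
Most parsimonious ingroup topology: ((B,H),U).
The clade {B, H} is supported by Trait 1: its derived state 'yes' occurs in exactly those taxa and in no other taxon (including the outgroup).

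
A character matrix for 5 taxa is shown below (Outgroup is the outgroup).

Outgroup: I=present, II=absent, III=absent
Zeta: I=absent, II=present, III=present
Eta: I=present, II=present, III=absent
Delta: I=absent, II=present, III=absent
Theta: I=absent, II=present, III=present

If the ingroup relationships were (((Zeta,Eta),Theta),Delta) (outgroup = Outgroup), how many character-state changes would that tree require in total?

5

Map each character onto (((Zeta,Eta),Theta),Delta) (rooted by Outgroup) and count the minimum state changes it requires (Fitch parsimony):
I: 2; II: 1; III: 2.
Total tree length = 5.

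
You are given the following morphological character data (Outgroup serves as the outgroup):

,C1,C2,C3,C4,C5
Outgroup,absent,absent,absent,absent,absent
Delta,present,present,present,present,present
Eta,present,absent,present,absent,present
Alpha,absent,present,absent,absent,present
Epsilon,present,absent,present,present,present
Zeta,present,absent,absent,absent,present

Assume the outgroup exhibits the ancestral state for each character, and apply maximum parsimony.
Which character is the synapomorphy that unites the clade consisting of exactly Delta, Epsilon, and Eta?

The outgroup has state 'absent' for every character, so 'present' is the derived state throughout.
Only Delta, Epsilon, Eta, and Zeta show the derived state 'present' for C1, supporting them as a clade.
C2 groups Alpha and Delta, which is incompatible with the clades supported by the remaining characters; treating it as convergent (homoplasy) costs fewer steps than any alternative tree.
C3: derived state 'present' in Delta, Epsilon, and Eta only — synapomorphy for {Delta, Epsilon, Eta}.
C4: derived state 'present' in Delta and Epsilon only — synapomorphy for {Delta, Epsilon}.
C5 (derived state 'present') is shared by all ingroup taxa — unites the whole ingroup.
Most parsimonious ingroup topology: ((((Delta,Epsilon),Eta),Zeta),Alpha).
The clade {Delta, Epsilon, Eta} is supported by C3: its derived state 'present' occurs in exactly those taxa and in no other taxon (including the outgroup).

C3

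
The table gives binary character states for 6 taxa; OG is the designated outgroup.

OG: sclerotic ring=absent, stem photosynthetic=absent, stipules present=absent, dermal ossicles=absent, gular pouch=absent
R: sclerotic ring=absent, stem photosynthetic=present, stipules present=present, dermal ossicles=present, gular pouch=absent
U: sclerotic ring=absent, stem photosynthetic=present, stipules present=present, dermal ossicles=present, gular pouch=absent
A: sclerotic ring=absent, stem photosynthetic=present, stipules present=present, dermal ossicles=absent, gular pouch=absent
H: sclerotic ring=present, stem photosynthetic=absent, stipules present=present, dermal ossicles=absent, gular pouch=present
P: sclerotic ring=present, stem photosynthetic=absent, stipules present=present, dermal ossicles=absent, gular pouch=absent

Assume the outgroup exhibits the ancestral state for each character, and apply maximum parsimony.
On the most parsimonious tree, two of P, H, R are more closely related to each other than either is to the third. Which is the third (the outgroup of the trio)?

R

The outgroup has state 'absent' for every character, so 'present' is the derived state throughout.
sclerotic ring: derived state 'present' in H and P only — synapomorphy for {H, P}.
stem photosynthetic: derived state 'present' in A, R, and U only — synapomorphy for {A, R, U}.
stipules present (derived state 'present') is shared by all ingroup taxa — unites the whole ingroup.
dermal ossicles: derived state 'present' in R and U only — synapomorphy for {R, U}.
gular pouch (derived state 'present') is unique to H (autapomorphy; uninformative for grouping).
Most parsimonious ingroup topology: (((R,U),A),(H,P)).
H and P share a more recent common ancestor with each other than either does with R, so R is the least closely related of the three.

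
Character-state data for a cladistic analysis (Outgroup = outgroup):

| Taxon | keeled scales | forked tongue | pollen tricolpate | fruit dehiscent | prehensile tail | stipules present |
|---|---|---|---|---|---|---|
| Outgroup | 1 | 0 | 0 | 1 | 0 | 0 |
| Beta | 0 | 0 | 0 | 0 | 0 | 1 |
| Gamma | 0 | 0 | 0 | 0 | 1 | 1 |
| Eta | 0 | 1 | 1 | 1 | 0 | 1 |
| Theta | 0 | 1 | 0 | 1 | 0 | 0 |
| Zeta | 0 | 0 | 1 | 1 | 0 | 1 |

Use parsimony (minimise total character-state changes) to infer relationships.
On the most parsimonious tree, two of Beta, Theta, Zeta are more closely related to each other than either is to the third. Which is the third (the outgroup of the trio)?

Theta

Character polarity is set by the outgroup: the derived state is whichever differs from the outgroup's state, so for keeled scales, fruit dehiscent the derived state is '0', and for the remaining characters it is '1'.
keeled scales (derived state '0') is shared by all ingroup taxa — unites the whole ingroup.
forked tongue (state '1') occurs in Eta and Theta but conflicts with the nesting implied by the other characters — most parsimoniously interpreted as homoplasy.
pollen tricolpate (derived state '1') is shared by Eta and Zeta — a synapomorphy uniting that clade.
fruit dehiscent: derived state '0' in Beta and Gamma only — synapomorphy for {Beta, Gamma}.
prehensile tail (derived state '1') is unique to Gamma (autapomorphy; uninformative for grouping).
Only Beta, Eta, Gamma, and Zeta show the derived state '1' for stipules present, supporting them as a clade.
Most parsimonious ingroup topology: (((Beta,Gamma),(Eta,Zeta)),Theta).
Beta and Zeta share a more recent common ancestor with each other than either does with Theta, so Theta is the least closely related of the three.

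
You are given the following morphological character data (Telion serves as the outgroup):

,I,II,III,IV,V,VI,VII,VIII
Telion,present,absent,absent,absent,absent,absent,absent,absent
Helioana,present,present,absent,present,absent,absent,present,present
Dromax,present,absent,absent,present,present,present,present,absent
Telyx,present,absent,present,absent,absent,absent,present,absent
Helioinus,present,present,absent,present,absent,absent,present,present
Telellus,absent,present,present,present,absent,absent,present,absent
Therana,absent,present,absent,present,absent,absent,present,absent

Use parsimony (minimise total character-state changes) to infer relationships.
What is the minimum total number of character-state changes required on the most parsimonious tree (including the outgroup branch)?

9

Character polarity is set by the outgroup: the derived state is whichever differs from the outgroup's state, so for I the derived state is 'absent', and for the remaining characters it is 'present'.
I: derived state 'absent' in Telellus and Therana only — synapomorphy for {Telellus, Therana}.
Only Helioana, Helioinus, Telellus, and Therana show the derived state 'present' for II, supporting them as a clade.
III groups Telellus and Telyx, which is incompatible with the clades supported by the remaining characters; treating it as convergent (homoplasy) costs fewer steps than any alternative tree.
Only Dromax, Helioana, Helioinus, Telellus, and Therana show the derived state 'present' for IV, supporting them as a clade.
V (derived state 'present') is unique to Dromax (autapomorphy; uninformative for grouping).
VI: derived state 'present' in Dromax only — an autapomorphy, so it tells us nothing about relationships among taxa.
VII (derived state 'present') is shared by all ingroup taxa — unites the whole ingroup.
VIII (derived state 'present') is shared by Helioana and Helioinus — a synapomorphy uniting that clade.
Most parsimonious ingroup topology: ((((Helioana,Helioinus),(Telellus,Therana)),Dromax),Telyx).
Changes per character on this tree: I: 1; II: 1; III: 2; IV: 1; V: 1; VI: 1; VII: 1; VIII: 1.
Total = 9.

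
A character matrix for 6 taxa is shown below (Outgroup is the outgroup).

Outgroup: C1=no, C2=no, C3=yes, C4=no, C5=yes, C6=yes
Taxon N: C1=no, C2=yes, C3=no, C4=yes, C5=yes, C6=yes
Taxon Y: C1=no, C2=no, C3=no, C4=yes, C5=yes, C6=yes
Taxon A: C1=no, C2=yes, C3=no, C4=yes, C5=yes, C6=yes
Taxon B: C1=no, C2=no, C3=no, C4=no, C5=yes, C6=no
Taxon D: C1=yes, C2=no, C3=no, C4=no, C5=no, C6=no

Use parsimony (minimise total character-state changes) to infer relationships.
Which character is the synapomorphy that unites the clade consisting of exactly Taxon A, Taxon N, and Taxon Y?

C4

Character polarity is set by the outgroup: the derived state is whichever differs from the outgroup's state, so for C3, C5, C6 the derived state is 'no', and for the remaining characters it is 'yes'.
C1 (derived state 'yes') is unique to Taxon D (autapomorphy; uninformative for grouping).
C2 (derived state 'yes') is shared by Taxon A and Taxon N — a synapomorphy uniting that clade.
All ingroup taxa share the derived state 'no' for C3; it defines the ingroup but does not resolve relationships within it.
C4: derived state 'yes' in Taxon A, Taxon N, and Taxon Y only — synapomorphy for {Taxon A, Taxon N, Taxon Y}.
C5: derived state 'no' in Taxon D only — an autapomorphy, so it tells us nothing about relationships among taxa.
Only Taxon B and Taxon D show the derived state 'no' for C6, supporting them as a clade.
Most parsimonious ingroup topology: (((Taxon N,Taxon A),Taxon Y),(Taxon B,Taxon D)).
The clade {Taxon A, Taxon N, Taxon Y} is supported by C4: its derived state 'yes' occurs in exactly those taxa and in no other taxon (including the outgroup).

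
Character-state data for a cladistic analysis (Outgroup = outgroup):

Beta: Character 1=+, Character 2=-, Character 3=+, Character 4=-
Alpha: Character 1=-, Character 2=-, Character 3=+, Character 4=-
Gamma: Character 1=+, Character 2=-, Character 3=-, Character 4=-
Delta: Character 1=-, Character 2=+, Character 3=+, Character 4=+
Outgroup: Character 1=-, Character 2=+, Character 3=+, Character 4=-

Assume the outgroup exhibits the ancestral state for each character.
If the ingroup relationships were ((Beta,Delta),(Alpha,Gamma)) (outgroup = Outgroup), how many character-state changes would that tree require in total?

Map each character onto ((Beta,Delta),(Alpha,Gamma)) (rooted by Outgroup) and count the minimum state changes it requires (Fitch parsimony):
Character 1: 2; Character 2: 2; Character 3: 1; Character 4: 1.
Total tree length = 6.

6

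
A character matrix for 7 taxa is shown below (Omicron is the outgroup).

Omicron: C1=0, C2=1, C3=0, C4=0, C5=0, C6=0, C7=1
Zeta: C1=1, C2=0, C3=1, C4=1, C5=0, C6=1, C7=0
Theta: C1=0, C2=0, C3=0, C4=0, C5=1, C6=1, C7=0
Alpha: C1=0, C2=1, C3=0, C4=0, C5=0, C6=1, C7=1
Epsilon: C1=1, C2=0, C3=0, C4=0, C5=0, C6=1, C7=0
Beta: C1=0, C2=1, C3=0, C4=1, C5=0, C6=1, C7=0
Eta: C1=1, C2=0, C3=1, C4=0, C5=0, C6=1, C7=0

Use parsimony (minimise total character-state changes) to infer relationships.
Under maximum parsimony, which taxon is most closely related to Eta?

Character polarity is set by the outgroup: the derived state is whichever differs from the outgroup's state, so for C2, C7 the derived state is '0', and for the remaining characters it is '1'.
Only Epsilon, Eta, and Zeta show the derived state '1' for C1, supporting them as a clade.
Only Epsilon, Eta, Theta, and Zeta show the derived state '0' for C2, supporting them as a clade.
Only Eta and Zeta show the derived state '1' for C3, supporting them as a clade.
C4 (state '1') occurs in Beta and Zeta but conflicts with the nesting implied by the other characters — most parsimoniously interpreted as homoplasy.
C5: derived state '1' in Theta only — an autapomorphy, so it tells us nothing about relationships among taxa.
C6 (derived state '1') is shared by all ingroup taxa — unites the whole ingroup.
C7 (derived state '0') is shared by Beta, Epsilon, Eta, Theta, and Zeta — a synapomorphy uniting that clade.
Most parsimonious ingroup topology: (((((Zeta,Eta),Epsilon),Theta),Beta),Alpha).
Eta and Zeta form a cherry on this tree, so they are sister taxa.

Zeta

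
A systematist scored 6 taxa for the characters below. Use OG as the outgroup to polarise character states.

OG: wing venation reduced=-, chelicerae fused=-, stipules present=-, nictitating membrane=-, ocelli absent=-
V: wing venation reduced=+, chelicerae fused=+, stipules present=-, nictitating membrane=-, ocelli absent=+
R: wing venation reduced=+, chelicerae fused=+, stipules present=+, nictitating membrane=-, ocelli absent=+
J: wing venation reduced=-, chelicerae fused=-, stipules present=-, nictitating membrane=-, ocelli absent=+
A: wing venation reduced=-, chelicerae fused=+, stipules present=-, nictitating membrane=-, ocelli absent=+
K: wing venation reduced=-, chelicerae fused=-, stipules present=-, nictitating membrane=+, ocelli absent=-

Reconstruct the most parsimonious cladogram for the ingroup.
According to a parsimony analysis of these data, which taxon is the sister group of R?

The outgroup has state '-' for every character, so '+' is the derived state throughout.
wing venation reduced (derived state '+') is shared by R and V — a synapomorphy uniting that clade.
chelicerae fused: derived state '+' in A, R, and V only — synapomorphy for {A, R, V}.
stipules present: derived state '+' in R only — an autapomorphy, so it tells us nothing about relationships among taxa.
nictitating membrane: derived state '+' in K only — an autapomorphy, so it tells us nothing about relationships among taxa.
ocelli absent (derived state '+') is shared by A, J, R, and V — a synapomorphy uniting that clade.
Most parsimonious ingroup topology: ((((V,R),A),J),K).
R and V form a cherry on this tree, so they are sister taxa.

V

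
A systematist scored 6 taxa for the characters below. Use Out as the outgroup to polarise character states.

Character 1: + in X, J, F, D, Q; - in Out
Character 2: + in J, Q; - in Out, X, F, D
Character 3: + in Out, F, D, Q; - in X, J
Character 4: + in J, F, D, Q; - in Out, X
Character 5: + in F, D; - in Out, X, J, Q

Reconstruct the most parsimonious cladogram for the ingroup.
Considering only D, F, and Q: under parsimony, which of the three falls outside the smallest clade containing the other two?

Character polarity is set by the outgroup: the derived state is whichever differs from the outgroup's state, so for Character 3 the derived state is '-', and for the remaining characters it is '+'.
Character 1 (derived state '+') is shared by all ingroup taxa — unites the whole ingroup.
Only J and Q show the derived state '+' for Character 2, supporting them as a clade.
Character 3 (state '-') occurs in J and X but conflicts with the nesting implied by the other characters — most parsimoniously interpreted as homoplasy.
Character 4: derived state '+' in D, F, J, and Q only — synapomorphy for {D, F, J, Q}.
Character 5 (derived state '+') is shared by D and F — a synapomorphy uniting that clade.
Most parsimonious ingroup topology: (X,((J,Q),(F,D))).
D and F share a more recent common ancestor with each other than either does with Q, so Q is the least closely related of the three.

Q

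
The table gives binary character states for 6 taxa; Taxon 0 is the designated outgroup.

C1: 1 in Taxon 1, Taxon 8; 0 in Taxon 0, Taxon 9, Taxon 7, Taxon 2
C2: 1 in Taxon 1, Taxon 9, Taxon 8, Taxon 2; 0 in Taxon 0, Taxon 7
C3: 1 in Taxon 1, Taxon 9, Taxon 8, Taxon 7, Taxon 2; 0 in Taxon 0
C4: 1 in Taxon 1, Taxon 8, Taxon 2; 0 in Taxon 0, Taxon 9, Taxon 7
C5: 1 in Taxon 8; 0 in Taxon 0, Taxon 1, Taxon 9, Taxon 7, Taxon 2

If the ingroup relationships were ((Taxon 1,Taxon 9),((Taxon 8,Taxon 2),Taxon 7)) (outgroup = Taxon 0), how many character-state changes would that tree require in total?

8

Map each character onto ((Taxon 1,Taxon 9),((Taxon 8,Taxon 2),Taxon 7)) (rooted by Taxon 0) and count the minimum state changes it requires (Fitch parsimony):
C1: 2; C2: 2; C3: 1; C4: 2; C5: 1.
Total tree length = 8.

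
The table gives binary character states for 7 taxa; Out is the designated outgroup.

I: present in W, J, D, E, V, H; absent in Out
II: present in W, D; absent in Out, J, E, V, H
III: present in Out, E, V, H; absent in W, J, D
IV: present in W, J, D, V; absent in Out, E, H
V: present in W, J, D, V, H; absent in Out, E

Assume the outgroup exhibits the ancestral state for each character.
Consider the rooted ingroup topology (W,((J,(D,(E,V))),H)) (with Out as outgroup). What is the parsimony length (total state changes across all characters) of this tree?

11

Map each character onto (W,((J,(D,(E,V))),H)) (rooted by Out) and count the minimum state changes it requires (Fitch parsimony):
I: 1; II: 2; III: 3; IV: 3; V: 2.
Total tree length = 11.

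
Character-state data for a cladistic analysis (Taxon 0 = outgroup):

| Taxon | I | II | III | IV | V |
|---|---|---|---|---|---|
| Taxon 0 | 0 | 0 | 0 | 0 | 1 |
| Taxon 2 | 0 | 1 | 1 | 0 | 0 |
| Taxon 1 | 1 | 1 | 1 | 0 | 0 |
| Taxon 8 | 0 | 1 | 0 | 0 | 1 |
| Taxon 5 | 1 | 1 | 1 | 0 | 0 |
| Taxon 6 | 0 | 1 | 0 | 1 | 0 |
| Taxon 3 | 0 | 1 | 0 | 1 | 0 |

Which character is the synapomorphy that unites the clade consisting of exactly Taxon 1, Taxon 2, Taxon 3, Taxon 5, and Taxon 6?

V

Character polarity is set by the outgroup: the derived state is whichever differs from the outgroup's state, so for V the derived state is '0', and for the remaining characters it is '1'.
I (derived state '1') is shared by Taxon 1 and Taxon 5 — a synapomorphy uniting that clade.
All ingroup taxa share the derived state '1' for II; it defines the ingroup but does not resolve relationships within it.
III (derived state '1') is shared by Taxon 1, Taxon 2, and Taxon 5 — a synapomorphy uniting that clade.
IV (derived state '1') is shared by Taxon 3 and Taxon 6 — a synapomorphy uniting that clade.
V: derived state '0' in Taxon 1, Taxon 2, Taxon 3, Taxon 5, and Taxon 6 only — synapomorphy for {Taxon 1, Taxon 2, Taxon 3, Taxon 5, Taxon 6}.
Most parsimonious ingroup topology: (((Taxon 2,(Taxon 1,Taxon 5)),(Taxon 6,Taxon 3)),Taxon 8).
The clade {Taxon 1, Taxon 2, Taxon 3, Taxon 5, Taxon 6} is supported by V: its derived state '0' occurs in exactly those taxa and in no other taxon (including the outgroup).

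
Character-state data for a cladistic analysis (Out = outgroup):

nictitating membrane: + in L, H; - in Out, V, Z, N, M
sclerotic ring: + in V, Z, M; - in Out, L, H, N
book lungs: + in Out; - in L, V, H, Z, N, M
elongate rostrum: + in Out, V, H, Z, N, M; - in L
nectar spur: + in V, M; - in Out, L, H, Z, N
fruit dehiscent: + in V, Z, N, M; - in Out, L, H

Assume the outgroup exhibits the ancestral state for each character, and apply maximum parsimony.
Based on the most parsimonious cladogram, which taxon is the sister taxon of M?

V

Character polarity is set by the outgroup: the derived state is whichever differs from the outgroup's state, so for book lungs, elongate rostrum the derived state is '-', and for the remaining characters it is '+'.
Only H and L show the derived state '+' for nictitating membrane, supporting them as a clade.
sclerotic ring: derived state '+' in M, V, and Z only — synapomorphy for {M, V, Z}.
All ingroup taxa share the derived state '-' for book lungs; it defines the ingroup but does not resolve relationships within it.
elongate rostrum: derived state '-' in L only — an autapomorphy, so it tells us nothing about relationships among taxa.
nectar spur: derived state '+' in M and V only — synapomorphy for {M, V}.
fruit dehiscent (derived state '+') is shared by M, N, V, and Z — a synapomorphy uniting that clade.
Most parsimonious ingroup topology: ((L,H),(((V,M),Z),N)).
M and V form a cherry on this tree, so they are sister taxa.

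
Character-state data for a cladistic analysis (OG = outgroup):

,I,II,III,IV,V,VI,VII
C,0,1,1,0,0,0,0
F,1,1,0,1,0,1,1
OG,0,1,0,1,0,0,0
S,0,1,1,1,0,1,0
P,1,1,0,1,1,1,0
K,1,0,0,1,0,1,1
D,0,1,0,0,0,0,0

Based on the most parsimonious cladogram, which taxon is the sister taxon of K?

Character polarity is set by the outgroup: the derived state is whichever differs from the outgroup's state, so for II, IV the derived state is '0', and for the remaining characters it is '1'.
I (derived state '1') is shared by F, K, and P — a synapomorphy uniting that clade.
II (derived state '0') is unique to K (autapomorphy; uninformative for grouping).
III (state '1') occurs in C and S but conflicts with the nesting implied by the other characters — most parsimoniously interpreted as homoplasy.
IV: derived state '0' in C and D only — synapomorphy for {C, D}.
V (derived state '1') is unique to P (autapomorphy; uninformative for grouping).
VI: derived state '1' in F, K, P, and S only — synapomorphy for {F, K, P, S}.
VII (derived state '1') is shared by F and K — a synapomorphy uniting that clade.
Most parsimonious ingroup topology: ((D,C),(((K,F),P),S)).
K and F form a cherry on this tree, so they are sister taxa.

F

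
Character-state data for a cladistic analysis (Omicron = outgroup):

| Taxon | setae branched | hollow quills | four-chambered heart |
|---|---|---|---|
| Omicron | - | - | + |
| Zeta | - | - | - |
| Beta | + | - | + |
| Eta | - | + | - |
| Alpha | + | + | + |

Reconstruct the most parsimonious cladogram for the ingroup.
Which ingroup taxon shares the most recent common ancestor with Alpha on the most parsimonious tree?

Beta

Character polarity is set by the outgroup: the derived state is whichever differs from the outgroup's state, so for four-chambered heart the derived state is '-', and for the remaining characters it is '+'.
Only Alpha and Beta show the derived state '+' for setae branched, supporting them as a clade.
hollow quills groups Alpha and Eta, which is incompatible with the clades supported by the remaining characters; treating it as convergent (homoplasy) costs fewer steps than any alternative tree.
four-chambered heart: derived state '-' in Eta and Zeta only — synapomorphy for {Eta, Zeta}.
Most parsimonious ingroup topology: ((Zeta,Eta),(Beta,Alpha)).
Alpha and Beta form a cherry on this tree, so they are sister taxa.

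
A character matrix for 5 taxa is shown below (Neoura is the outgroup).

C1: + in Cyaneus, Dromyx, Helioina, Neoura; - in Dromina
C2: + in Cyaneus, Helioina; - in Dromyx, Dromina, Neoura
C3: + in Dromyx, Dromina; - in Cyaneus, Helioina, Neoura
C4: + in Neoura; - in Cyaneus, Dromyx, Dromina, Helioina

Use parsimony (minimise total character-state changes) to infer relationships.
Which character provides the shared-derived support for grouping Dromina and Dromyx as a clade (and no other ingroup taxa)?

C3

Character polarity is set by the outgroup: the derived state is whichever differs from the outgroup's state, so for C1, C4 the derived state is '-', and for the remaining characters it is '+'.
C1 (derived state '-') is unique to Dromina (autapomorphy; uninformative for grouping).
Only Cyaneus and Helioina show the derived state '+' for C2, supporting them as a clade.
C3 (derived state '+') is shared by Dromina and Dromyx — a synapomorphy uniting that clade.
C4 (derived state '-') is shared by all ingroup taxa — unites the whole ingroup.
Most parsimonious ingroup topology: ((Dromina,Dromyx),(Helioina,Cyaneus)).
The clade {Dromina, Dromyx} is supported by C3: its derived state '+' occurs in exactly those taxa and in no other taxon (including the outgroup).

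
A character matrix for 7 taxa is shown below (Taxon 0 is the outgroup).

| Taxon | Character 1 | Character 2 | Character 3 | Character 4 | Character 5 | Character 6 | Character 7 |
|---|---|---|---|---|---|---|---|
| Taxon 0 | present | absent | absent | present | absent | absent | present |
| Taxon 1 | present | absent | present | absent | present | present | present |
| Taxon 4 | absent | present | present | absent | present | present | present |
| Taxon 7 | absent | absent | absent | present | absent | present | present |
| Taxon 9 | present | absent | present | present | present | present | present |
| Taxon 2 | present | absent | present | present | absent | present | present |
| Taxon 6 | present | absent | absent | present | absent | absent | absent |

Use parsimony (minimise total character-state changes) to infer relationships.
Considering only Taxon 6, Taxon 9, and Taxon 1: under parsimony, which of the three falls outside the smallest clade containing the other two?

Character polarity is set by the outgroup: the derived state is whichever differs from the outgroup's state, so for Character 1, Character 4, Character 7 the derived state is 'absent', and for the remaining characters it is 'present'.
Character 1 groups Taxon 4 and Taxon 7, which is incompatible with the clades supported by the remaining characters; treating it as convergent (homoplasy) costs fewer steps than any alternative tree.
Character 2: derived state 'present' in Taxon 4 only — an autapomorphy, so it tells us nothing about relationships among taxa.
Only Taxon 1, Taxon 2, Taxon 4, and Taxon 9 show the derived state 'present' for Character 3, supporting them as a clade.
Only Taxon 1 and Taxon 4 show the derived state 'absent' for Character 4, supporting them as a clade.
Character 5: derived state 'present' in Taxon 1, Taxon 4, and Taxon 9 only — synapomorphy for {Taxon 1, Taxon 4, Taxon 9}.
Only Taxon 1, Taxon 2, Taxon 4, Taxon 7, and Taxon 9 show the derived state 'present' for Character 6, supporting them as a clade.
Character 7: derived state 'absent' in Taxon 6 only — an autapomorphy, so it tells us nothing about relationships among taxa.
Most parsimonious ingroup topology: (((((Taxon 1,Taxon 4),Taxon 9),Taxon 2),Taxon 7),Taxon 6).
Taxon 1 and Taxon 9 share a more recent common ancestor with each other than either does with Taxon 6, so Taxon 6 is the least closely related of the three.

Taxon 6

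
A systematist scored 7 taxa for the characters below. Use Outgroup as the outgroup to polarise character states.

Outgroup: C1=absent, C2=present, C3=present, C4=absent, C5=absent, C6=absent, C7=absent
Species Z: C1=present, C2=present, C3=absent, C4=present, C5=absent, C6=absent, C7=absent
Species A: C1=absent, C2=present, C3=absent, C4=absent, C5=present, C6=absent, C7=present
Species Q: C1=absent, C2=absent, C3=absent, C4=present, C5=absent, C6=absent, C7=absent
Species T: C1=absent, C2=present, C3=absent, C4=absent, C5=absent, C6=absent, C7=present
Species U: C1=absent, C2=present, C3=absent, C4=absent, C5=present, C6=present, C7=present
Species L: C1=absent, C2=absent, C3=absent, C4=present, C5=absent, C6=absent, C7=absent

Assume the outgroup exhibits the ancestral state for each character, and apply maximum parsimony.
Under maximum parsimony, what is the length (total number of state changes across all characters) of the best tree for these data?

7

Character polarity is set by the outgroup: the derived state is whichever differs from the outgroup's state, so for C2, C3 the derived state is 'absent', and for the remaining characters it is 'present'.
C1: derived state 'present' in Species Z only — an autapomorphy, so it tells us nothing about relationships among taxa.
Only Species L and Species Q show the derived state 'absent' for C2, supporting them as a clade.
All ingroup taxa share the derived state 'absent' for C3; it defines the ingroup but does not resolve relationships within it.
C4: derived state 'present' in Species L, Species Q, and Species Z only — synapomorphy for {Species L, Species Q, Species Z}.
Only Species A and Species U show the derived state 'present' for C5, supporting them as a clade.
C6: derived state 'present' in Species U only — an autapomorphy, so it tells us nothing about relationships among taxa.
C7: derived state 'present' in Species A, Species T, and Species U only — synapomorphy for {Species A, Species T, Species U}.
Most parsimonious ingroup topology: ((Species Z,(Species Q,Species L)),((Species A,Species U),Species T)).
Changes per character on this tree: C1: 1; C2: 1; C3: 1; C4: 1; C5: 1; C6: 1; C7: 1.
Total = 7.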